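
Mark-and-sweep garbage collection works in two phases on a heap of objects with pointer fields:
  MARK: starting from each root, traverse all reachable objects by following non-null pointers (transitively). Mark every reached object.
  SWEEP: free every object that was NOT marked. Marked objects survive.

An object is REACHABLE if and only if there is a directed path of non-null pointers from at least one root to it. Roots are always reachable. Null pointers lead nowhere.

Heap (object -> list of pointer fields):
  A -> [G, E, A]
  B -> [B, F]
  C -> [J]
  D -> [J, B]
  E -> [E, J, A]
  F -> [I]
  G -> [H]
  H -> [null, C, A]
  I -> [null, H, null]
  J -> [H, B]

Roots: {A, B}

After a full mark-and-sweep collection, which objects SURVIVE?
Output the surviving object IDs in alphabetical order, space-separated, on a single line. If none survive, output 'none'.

Roots: A B
Mark A: refs=G E A, marked=A
Mark B: refs=B F, marked=A B
Mark G: refs=H, marked=A B G
Mark E: refs=E J A, marked=A B E G
Mark F: refs=I, marked=A B E F G
Mark H: refs=null C A, marked=A B E F G H
Mark J: refs=H B, marked=A B E F G H J
Mark I: refs=null H null, marked=A B E F G H I J
Mark C: refs=J, marked=A B C E F G H I J
Unmarked (collected): D

Answer: A B C E F G H I J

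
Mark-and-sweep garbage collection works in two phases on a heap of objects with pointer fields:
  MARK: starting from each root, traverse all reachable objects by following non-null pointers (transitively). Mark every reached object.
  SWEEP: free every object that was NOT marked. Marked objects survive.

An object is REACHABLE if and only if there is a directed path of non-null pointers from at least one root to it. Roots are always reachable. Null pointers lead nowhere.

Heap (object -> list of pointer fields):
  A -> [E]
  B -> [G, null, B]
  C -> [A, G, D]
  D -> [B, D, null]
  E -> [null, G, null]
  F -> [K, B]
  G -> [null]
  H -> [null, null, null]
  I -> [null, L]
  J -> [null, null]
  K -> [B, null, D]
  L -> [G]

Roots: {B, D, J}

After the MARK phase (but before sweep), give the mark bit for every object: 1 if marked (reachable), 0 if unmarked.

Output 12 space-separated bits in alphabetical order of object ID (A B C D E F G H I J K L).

Answer: 0 1 0 1 0 0 1 0 0 1 0 0

Derivation:
Roots: B D J
Mark B: refs=G null B, marked=B
Mark D: refs=B D null, marked=B D
Mark J: refs=null null, marked=B D J
Mark G: refs=null, marked=B D G J
Unmarked (collected): A C E F H I K L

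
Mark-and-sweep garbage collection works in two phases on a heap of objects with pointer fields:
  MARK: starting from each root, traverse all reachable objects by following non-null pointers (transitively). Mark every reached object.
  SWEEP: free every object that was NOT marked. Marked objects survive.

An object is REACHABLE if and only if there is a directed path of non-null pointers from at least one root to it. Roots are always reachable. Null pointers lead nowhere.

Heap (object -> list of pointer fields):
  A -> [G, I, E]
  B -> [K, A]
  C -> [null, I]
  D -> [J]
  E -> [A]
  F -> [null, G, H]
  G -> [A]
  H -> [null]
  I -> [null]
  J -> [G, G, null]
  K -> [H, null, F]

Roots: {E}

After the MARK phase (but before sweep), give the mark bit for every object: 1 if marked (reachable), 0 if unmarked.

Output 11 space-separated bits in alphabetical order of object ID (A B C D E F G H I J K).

Roots: E
Mark E: refs=A, marked=E
Mark A: refs=G I E, marked=A E
Mark G: refs=A, marked=A E G
Mark I: refs=null, marked=A E G I
Unmarked (collected): B C D F H J K

Answer: 1 0 0 0 1 0 1 0 1 0 0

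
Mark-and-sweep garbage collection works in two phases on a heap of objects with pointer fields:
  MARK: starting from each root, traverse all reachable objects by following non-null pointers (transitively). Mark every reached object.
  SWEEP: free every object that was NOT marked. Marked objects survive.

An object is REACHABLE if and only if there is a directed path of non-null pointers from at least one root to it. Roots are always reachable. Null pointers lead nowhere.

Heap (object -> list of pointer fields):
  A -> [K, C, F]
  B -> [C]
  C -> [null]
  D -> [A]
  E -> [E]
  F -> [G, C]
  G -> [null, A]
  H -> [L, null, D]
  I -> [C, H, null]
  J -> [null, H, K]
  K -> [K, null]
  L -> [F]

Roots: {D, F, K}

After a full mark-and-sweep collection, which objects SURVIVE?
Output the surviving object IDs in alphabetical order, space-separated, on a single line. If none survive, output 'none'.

Roots: D F K
Mark D: refs=A, marked=D
Mark F: refs=G C, marked=D F
Mark K: refs=K null, marked=D F K
Mark A: refs=K C F, marked=A D F K
Mark G: refs=null A, marked=A D F G K
Mark C: refs=null, marked=A C D F G K
Unmarked (collected): B E H I J L

Answer: A C D F G K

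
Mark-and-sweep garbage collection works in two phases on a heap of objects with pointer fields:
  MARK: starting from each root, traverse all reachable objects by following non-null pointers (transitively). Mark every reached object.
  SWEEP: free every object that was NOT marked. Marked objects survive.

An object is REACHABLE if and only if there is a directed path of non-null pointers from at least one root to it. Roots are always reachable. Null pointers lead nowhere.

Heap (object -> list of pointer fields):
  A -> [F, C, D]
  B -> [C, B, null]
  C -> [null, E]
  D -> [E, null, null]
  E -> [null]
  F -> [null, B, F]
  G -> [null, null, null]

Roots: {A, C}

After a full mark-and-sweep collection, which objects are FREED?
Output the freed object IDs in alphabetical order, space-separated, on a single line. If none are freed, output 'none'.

Roots: A C
Mark A: refs=F C D, marked=A
Mark C: refs=null E, marked=A C
Mark F: refs=null B F, marked=A C F
Mark D: refs=E null null, marked=A C D F
Mark E: refs=null, marked=A C D E F
Mark B: refs=C B null, marked=A B C D E F
Unmarked (collected): G

Answer: G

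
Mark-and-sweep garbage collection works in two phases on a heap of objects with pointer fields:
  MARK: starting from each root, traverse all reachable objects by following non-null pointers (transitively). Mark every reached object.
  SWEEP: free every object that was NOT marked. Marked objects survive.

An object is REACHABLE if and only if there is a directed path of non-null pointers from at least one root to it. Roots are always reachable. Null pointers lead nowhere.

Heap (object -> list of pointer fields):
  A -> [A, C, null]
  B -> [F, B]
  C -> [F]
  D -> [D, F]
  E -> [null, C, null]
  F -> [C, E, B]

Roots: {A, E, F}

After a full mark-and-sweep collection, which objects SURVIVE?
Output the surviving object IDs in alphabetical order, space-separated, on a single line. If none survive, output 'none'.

Answer: A B C E F

Derivation:
Roots: A E F
Mark A: refs=A C null, marked=A
Mark E: refs=null C null, marked=A E
Mark F: refs=C E B, marked=A E F
Mark C: refs=F, marked=A C E F
Mark B: refs=F B, marked=A B C E F
Unmarked (collected): D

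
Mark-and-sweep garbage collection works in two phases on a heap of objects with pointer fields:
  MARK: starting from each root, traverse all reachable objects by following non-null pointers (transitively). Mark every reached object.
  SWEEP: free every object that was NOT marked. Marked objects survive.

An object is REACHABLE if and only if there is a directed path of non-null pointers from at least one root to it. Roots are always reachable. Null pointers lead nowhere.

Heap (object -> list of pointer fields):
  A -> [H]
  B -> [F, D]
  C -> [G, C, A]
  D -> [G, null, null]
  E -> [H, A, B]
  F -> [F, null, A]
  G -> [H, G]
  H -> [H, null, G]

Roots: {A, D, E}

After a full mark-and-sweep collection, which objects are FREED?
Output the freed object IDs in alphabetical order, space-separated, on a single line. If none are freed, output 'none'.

Roots: A D E
Mark A: refs=H, marked=A
Mark D: refs=G null null, marked=A D
Mark E: refs=H A B, marked=A D E
Mark H: refs=H null G, marked=A D E H
Mark G: refs=H G, marked=A D E G H
Mark B: refs=F D, marked=A B D E G H
Mark F: refs=F null A, marked=A B D E F G H
Unmarked (collected): C

Answer: C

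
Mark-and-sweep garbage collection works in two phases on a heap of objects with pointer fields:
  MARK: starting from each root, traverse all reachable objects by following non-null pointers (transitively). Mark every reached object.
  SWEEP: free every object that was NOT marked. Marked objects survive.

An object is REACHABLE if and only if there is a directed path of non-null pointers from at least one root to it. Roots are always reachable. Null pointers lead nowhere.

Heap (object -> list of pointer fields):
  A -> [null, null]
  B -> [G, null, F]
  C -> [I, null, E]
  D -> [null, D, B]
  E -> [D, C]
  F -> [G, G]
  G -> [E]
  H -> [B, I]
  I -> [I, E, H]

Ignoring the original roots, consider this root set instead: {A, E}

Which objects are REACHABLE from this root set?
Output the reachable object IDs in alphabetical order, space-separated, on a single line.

Answer: A B C D E F G H I

Derivation:
Roots: A E
Mark A: refs=null null, marked=A
Mark E: refs=D C, marked=A E
Mark D: refs=null D B, marked=A D E
Mark C: refs=I null E, marked=A C D E
Mark B: refs=G null F, marked=A B C D E
Mark I: refs=I E H, marked=A B C D E I
Mark G: refs=E, marked=A B C D E G I
Mark F: refs=G G, marked=A B C D E F G I
Mark H: refs=B I, marked=A B C D E F G H I
Unmarked (collected): (none)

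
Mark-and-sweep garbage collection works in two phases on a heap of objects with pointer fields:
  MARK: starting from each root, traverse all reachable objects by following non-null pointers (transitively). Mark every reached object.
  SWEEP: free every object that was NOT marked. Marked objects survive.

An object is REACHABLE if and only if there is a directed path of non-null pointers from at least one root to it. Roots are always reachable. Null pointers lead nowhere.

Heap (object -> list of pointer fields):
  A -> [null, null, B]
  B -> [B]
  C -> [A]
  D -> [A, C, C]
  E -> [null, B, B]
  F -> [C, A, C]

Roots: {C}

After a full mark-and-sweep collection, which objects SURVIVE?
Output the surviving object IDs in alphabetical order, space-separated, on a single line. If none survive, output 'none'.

Answer: A B C

Derivation:
Roots: C
Mark C: refs=A, marked=C
Mark A: refs=null null B, marked=A C
Mark B: refs=B, marked=A B C
Unmarked (collected): D E F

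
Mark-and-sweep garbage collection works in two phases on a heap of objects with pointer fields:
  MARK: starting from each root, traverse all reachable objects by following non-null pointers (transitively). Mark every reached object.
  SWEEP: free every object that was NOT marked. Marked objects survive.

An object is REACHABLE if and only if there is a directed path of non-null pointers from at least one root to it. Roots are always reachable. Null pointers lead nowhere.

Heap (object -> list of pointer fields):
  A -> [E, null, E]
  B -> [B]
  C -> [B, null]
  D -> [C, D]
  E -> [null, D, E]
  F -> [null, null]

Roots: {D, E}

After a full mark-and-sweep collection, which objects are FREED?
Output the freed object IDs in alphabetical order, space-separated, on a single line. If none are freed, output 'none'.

Roots: D E
Mark D: refs=C D, marked=D
Mark E: refs=null D E, marked=D E
Mark C: refs=B null, marked=C D E
Mark B: refs=B, marked=B C D E
Unmarked (collected): A F

Answer: A F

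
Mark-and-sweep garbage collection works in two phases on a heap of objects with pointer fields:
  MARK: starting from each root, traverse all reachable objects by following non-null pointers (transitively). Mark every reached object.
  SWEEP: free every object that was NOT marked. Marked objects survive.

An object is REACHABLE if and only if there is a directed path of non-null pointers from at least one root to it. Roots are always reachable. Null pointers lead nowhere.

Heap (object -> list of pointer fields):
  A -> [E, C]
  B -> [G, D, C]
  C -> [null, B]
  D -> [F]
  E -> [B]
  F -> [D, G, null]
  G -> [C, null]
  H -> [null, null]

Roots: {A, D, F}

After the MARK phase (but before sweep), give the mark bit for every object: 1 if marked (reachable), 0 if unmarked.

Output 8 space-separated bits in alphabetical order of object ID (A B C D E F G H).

Answer: 1 1 1 1 1 1 1 0

Derivation:
Roots: A D F
Mark A: refs=E C, marked=A
Mark D: refs=F, marked=A D
Mark F: refs=D G null, marked=A D F
Mark E: refs=B, marked=A D E F
Mark C: refs=null B, marked=A C D E F
Mark G: refs=C null, marked=A C D E F G
Mark B: refs=G D C, marked=A B C D E F G
Unmarked (collected): H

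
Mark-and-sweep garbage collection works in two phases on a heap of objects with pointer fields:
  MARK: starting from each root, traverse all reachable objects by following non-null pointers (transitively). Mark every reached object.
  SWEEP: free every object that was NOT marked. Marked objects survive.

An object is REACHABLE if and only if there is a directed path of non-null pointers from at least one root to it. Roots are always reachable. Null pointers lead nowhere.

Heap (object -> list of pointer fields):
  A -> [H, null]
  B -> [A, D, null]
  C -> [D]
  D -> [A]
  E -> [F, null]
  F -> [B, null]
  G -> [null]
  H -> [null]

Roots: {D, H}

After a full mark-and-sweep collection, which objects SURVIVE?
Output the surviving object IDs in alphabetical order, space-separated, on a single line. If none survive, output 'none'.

Answer: A D H

Derivation:
Roots: D H
Mark D: refs=A, marked=D
Mark H: refs=null, marked=D H
Mark A: refs=H null, marked=A D H
Unmarked (collected): B C E F G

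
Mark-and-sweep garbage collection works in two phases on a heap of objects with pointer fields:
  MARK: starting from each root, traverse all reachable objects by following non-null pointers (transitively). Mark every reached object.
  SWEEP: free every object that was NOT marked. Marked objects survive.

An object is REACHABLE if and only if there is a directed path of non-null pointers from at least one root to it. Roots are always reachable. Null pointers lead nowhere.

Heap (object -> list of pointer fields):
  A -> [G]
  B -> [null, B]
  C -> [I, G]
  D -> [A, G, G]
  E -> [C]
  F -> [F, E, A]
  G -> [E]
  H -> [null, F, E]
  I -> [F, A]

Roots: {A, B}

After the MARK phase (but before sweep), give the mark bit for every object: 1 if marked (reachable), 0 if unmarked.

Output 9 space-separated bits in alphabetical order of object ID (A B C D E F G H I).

Answer: 1 1 1 0 1 1 1 0 1

Derivation:
Roots: A B
Mark A: refs=G, marked=A
Mark B: refs=null B, marked=A B
Mark G: refs=E, marked=A B G
Mark E: refs=C, marked=A B E G
Mark C: refs=I G, marked=A B C E G
Mark I: refs=F A, marked=A B C E G I
Mark F: refs=F E A, marked=A B C E F G I
Unmarked (collected): D H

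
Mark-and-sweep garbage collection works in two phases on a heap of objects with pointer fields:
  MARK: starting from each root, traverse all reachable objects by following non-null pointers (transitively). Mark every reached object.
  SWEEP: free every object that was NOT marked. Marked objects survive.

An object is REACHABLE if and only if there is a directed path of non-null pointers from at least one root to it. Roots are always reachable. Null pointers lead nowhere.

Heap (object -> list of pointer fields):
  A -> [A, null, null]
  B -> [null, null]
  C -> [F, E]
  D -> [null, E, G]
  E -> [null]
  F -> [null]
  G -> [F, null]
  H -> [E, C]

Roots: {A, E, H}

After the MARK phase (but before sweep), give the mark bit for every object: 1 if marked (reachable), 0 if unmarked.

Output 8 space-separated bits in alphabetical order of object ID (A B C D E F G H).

Answer: 1 0 1 0 1 1 0 1

Derivation:
Roots: A E H
Mark A: refs=A null null, marked=A
Mark E: refs=null, marked=A E
Mark H: refs=E C, marked=A E H
Mark C: refs=F E, marked=A C E H
Mark F: refs=null, marked=A C E F H
Unmarked (collected): B D G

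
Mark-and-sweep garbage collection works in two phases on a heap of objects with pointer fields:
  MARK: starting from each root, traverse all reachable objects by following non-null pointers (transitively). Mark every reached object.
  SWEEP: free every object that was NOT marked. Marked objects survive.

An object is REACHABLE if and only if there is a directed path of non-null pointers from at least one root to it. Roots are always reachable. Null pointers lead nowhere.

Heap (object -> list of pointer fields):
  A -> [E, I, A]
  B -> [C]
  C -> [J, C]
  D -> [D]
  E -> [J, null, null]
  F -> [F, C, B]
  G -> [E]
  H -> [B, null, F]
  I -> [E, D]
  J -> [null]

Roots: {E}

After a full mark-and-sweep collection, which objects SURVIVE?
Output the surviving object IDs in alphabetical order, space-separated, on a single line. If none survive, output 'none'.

Answer: E J

Derivation:
Roots: E
Mark E: refs=J null null, marked=E
Mark J: refs=null, marked=E J
Unmarked (collected): A B C D F G H I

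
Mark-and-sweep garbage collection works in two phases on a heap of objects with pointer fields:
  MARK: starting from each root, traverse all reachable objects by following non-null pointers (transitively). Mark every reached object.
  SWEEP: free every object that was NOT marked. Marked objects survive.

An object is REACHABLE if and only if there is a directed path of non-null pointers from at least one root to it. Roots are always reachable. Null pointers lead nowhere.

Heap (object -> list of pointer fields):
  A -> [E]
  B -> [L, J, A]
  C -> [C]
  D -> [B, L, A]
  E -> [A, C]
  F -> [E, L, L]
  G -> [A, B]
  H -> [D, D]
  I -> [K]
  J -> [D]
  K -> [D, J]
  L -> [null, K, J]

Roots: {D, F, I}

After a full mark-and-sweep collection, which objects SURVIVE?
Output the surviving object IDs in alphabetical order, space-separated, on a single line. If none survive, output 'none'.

Roots: D F I
Mark D: refs=B L A, marked=D
Mark F: refs=E L L, marked=D F
Mark I: refs=K, marked=D F I
Mark B: refs=L J A, marked=B D F I
Mark L: refs=null K J, marked=B D F I L
Mark A: refs=E, marked=A B D F I L
Mark E: refs=A C, marked=A B D E F I L
Mark K: refs=D J, marked=A B D E F I K L
Mark J: refs=D, marked=A B D E F I J K L
Mark C: refs=C, marked=A B C D E F I J K L
Unmarked (collected): G H

Answer: A B C D E F I J K L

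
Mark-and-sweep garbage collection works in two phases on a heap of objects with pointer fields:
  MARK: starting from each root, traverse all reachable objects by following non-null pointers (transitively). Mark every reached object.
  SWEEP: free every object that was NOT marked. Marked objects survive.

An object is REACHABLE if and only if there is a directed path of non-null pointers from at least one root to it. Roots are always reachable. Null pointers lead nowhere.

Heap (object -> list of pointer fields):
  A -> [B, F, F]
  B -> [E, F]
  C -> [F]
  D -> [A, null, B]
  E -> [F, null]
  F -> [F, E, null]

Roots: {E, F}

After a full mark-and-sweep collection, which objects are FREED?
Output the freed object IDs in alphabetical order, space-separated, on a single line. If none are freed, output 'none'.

Answer: A B C D

Derivation:
Roots: E F
Mark E: refs=F null, marked=E
Mark F: refs=F E null, marked=E F
Unmarked (collected): A B C D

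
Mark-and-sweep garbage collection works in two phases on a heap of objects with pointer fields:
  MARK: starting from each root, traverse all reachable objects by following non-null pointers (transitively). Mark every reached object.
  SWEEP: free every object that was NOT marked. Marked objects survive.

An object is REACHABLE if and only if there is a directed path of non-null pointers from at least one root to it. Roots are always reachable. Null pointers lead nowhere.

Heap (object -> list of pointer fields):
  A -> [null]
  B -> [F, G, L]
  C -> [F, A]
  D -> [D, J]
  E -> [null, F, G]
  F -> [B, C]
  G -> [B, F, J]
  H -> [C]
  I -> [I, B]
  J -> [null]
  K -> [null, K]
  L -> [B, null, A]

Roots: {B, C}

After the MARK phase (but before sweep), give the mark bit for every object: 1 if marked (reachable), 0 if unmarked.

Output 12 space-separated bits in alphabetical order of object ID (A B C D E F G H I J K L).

Answer: 1 1 1 0 0 1 1 0 0 1 0 1

Derivation:
Roots: B C
Mark B: refs=F G L, marked=B
Mark C: refs=F A, marked=B C
Mark F: refs=B C, marked=B C F
Mark G: refs=B F J, marked=B C F G
Mark L: refs=B null A, marked=B C F G L
Mark A: refs=null, marked=A B C F G L
Mark J: refs=null, marked=A B C F G J L
Unmarked (collected): D E H I K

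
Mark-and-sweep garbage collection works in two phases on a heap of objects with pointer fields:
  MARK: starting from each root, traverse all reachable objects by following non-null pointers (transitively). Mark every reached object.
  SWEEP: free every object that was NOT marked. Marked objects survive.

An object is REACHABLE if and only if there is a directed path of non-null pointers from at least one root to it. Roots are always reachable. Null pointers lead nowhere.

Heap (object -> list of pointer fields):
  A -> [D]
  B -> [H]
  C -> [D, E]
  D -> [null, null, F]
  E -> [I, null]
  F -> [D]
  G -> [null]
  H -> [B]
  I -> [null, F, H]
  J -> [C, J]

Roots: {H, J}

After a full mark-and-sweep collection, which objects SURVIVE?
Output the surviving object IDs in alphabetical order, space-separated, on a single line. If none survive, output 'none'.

Roots: H J
Mark H: refs=B, marked=H
Mark J: refs=C J, marked=H J
Mark B: refs=H, marked=B H J
Mark C: refs=D E, marked=B C H J
Mark D: refs=null null F, marked=B C D H J
Mark E: refs=I null, marked=B C D E H J
Mark F: refs=D, marked=B C D E F H J
Mark I: refs=null F H, marked=B C D E F H I J
Unmarked (collected): A G

Answer: B C D E F H I J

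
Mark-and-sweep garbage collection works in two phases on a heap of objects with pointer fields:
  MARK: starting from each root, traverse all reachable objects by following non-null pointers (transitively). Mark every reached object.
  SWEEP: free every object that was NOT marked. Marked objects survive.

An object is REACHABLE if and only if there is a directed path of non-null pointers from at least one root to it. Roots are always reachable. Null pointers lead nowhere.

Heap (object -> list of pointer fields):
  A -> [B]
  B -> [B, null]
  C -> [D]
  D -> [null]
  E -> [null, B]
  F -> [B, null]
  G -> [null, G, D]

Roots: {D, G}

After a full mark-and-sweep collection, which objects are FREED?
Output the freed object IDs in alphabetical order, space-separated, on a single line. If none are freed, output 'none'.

Answer: A B C E F

Derivation:
Roots: D G
Mark D: refs=null, marked=D
Mark G: refs=null G D, marked=D G
Unmarked (collected): A B C E F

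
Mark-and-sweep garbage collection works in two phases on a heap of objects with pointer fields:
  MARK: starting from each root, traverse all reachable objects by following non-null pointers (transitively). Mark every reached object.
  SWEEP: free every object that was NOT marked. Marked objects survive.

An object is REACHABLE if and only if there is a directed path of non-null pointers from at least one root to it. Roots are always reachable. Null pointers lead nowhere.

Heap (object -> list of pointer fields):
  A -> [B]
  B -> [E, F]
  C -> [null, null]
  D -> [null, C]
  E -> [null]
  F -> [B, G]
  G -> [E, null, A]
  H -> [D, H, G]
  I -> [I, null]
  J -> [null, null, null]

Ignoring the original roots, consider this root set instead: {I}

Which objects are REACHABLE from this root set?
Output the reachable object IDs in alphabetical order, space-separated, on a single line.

Answer: I

Derivation:
Roots: I
Mark I: refs=I null, marked=I
Unmarked (collected): A B C D E F G H J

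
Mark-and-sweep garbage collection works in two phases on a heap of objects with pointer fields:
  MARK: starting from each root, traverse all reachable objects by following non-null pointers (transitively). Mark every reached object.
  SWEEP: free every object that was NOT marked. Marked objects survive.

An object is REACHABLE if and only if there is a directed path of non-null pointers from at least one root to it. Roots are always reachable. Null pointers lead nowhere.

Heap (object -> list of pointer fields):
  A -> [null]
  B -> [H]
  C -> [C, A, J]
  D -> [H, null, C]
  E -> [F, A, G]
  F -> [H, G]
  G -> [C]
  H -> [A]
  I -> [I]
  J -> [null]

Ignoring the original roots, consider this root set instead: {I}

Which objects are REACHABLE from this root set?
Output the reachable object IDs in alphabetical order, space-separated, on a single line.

Answer: I

Derivation:
Roots: I
Mark I: refs=I, marked=I
Unmarked (collected): A B C D E F G H J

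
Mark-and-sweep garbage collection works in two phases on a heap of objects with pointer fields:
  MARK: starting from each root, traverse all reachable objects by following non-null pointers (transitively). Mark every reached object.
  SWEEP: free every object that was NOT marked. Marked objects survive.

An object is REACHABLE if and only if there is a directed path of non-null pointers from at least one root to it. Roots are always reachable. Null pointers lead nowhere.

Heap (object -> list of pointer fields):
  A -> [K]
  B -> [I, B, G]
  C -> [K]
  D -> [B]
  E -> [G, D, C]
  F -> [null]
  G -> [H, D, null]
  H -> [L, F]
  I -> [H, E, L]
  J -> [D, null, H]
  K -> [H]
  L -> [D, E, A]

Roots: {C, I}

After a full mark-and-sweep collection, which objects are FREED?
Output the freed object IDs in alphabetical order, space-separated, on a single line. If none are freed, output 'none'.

Roots: C I
Mark C: refs=K, marked=C
Mark I: refs=H E L, marked=C I
Mark K: refs=H, marked=C I K
Mark H: refs=L F, marked=C H I K
Mark E: refs=G D C, marked=C E H I K
Mark L: refs=D E A, marked=C E H I K L
Mark F: refs=null, marked=C E F H I K L
Mark G: refs=H D null, marked=C E F G H I K L
Mark D: refs=B, marked=C D E F G H I K L
Mark A: refs=K, marked=A C D E F G H I K L
Mark B: refs=I B G, marked=A B C D E F G H I K L
Unmarked (collected): J

Answer: J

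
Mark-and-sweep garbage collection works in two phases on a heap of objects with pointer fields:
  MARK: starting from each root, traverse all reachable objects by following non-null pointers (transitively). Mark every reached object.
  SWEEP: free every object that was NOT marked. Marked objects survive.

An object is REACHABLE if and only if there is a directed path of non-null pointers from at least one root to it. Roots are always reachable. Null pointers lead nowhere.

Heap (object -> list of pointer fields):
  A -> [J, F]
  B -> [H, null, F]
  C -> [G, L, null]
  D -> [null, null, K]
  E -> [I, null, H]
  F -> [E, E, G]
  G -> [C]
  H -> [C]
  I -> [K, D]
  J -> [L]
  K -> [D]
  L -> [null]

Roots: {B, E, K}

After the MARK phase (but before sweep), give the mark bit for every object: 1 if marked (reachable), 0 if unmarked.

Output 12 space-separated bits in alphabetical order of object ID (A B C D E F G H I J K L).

Answer: 0 1 1 1 1 1 1 1 1 0 1 1

Derivation:
Roots: B E K
Mark B: refs=H null F, marked=B
Mark E: refs=I null H, marked=B E
Mark K: refs=D, marked=B E K
Mark H: refs=C, marked=B E H K
Mark F: refs=E E G, marked=B E F H K
Mark I: refs=K D, marked=B E F H I K
Mark D: refs=null null K, marked=B D E F H I K
Mark C: refs=G L null, marked=B C D E F H I K
Mark G: refs=C, marked=B C D E F G H I K
Mark L: refs=null, marked=B C D E F G H I K L
Unmarked (collected): A J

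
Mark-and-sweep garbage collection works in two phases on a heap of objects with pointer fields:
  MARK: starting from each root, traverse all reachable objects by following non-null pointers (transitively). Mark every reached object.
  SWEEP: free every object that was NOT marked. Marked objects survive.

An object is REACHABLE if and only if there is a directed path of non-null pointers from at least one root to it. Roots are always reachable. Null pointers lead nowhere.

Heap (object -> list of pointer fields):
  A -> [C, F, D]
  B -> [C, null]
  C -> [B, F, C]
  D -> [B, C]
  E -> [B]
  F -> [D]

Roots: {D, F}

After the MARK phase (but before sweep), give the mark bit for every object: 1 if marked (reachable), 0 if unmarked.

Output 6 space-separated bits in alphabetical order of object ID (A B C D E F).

Roots: D F
Mark D: refs=B C, marked=D
Mark F: refs=D, marked=D F
Mark B: refs=C null, marked=B D F
Mark C: refs=B F C, marked=B C D F
Unmarked (collected): A E

Answer: 0 1 1 1 0 1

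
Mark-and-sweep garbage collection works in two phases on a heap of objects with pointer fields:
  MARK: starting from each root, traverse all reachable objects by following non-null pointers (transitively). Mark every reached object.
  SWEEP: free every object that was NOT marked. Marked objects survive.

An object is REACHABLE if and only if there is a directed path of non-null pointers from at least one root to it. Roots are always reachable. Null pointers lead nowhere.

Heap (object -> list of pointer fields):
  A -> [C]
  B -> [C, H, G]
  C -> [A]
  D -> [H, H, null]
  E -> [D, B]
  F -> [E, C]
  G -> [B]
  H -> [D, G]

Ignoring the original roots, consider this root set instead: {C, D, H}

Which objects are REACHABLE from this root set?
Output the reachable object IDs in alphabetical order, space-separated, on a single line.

Roots: C D H
Mark C: refs=A, marked=C
Mark D: refs=H H null, marked=C D
Mark H: refs=D G, marked=C D H
Mark A: refs=C, marked=A C D H
Mark G: refs=B, marked=A C D G H
Mark B: refs=C H G, marked=A B C D G H
Unmarked (collected): E F

Answer: A B C D G H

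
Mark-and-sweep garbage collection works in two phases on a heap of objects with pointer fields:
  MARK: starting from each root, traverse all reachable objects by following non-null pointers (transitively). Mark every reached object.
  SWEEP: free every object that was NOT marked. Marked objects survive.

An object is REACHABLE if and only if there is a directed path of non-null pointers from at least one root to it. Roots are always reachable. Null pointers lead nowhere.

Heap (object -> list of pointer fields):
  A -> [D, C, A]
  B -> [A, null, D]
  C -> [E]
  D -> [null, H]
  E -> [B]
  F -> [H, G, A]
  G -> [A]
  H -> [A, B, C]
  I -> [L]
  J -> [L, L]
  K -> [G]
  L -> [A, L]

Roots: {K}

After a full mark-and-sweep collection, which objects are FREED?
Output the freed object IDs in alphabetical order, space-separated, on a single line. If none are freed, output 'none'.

Roots: K
Mark K: refs=G, marked=K
Mark G: refs=A, marked=G K
Mark A: refs=D C A, marked=A G K
Mark D: refs=null H, marked=A D G K
Mark C: refs=E, marked=A C D G K
Mark H: refs=A B C, marked=A C D G H K
Mark E: refs=B, marked=A C D E G H K
Mark B: refs=A null D, marked=A B C D E G H K
Unmarked (collected): F I J L

Answer: F I J L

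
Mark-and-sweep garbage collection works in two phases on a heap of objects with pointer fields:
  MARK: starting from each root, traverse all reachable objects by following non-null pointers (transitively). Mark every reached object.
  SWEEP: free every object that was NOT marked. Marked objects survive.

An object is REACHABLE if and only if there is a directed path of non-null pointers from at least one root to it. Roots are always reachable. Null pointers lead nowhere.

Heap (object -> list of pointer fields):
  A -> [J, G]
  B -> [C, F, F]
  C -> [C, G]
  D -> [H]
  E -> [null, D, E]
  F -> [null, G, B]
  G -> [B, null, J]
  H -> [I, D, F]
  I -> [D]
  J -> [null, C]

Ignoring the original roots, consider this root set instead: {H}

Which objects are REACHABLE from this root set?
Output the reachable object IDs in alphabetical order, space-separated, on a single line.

Roots: H
Mark H: refs=I D F, marked=H
Mark I: refs=D, marked=H I
Mark D: refs=H, marked=D H I
Mark F: refs=null G B, marked=D F H I
Mark G: refs=B null J, marked=D F G H I
Mark B: refs=C F F, marked=B D F G H I
Mark J: refs=null C, marked=B D F G H I J
Mark C: refs=C G, marked=B C D F G H I J
Unmarked (collected): A E

Answer: B C D F G H I J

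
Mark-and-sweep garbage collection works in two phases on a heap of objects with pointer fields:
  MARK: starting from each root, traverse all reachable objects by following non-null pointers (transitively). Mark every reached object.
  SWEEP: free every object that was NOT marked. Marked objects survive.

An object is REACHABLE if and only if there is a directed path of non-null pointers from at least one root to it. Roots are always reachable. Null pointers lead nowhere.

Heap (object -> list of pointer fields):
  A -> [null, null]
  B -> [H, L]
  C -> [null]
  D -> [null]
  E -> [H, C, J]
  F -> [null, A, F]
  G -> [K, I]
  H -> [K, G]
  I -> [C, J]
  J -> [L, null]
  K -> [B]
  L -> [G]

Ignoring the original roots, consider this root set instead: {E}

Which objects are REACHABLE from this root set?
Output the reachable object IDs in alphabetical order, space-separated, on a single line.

Roots: E
Mark E: refs=H C J, marked=E
Mark H: refs=K G, marked=E H
Mark C: refs=null, marked=C E H
Mark J: refs=L null, marked=C E H J
Mark K: refs=B, marked=C E H J K
Mark G: refs=K I, marked=C E G H J K
Mark L: refs=G, marked=C E G H J K L
Mark B: refs=H L, marked=B C E G H J K L
Mark I: refs=C J, marked=B C E G H I J K L
Unmarked (collected): A D F

Answer: B C E G H I J K L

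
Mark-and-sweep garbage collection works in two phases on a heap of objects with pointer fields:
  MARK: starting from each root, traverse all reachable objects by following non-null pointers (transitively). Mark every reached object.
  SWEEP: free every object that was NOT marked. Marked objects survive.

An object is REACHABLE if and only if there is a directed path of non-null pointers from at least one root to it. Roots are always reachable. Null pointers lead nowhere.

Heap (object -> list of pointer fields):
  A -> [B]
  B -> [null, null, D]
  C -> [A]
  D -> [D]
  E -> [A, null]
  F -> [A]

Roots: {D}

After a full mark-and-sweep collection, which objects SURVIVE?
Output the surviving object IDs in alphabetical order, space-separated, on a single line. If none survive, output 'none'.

Answer: D

Derivation:
Roots: D
Mark D: refs=D, marked=D
Unmarked (collected): A B C E F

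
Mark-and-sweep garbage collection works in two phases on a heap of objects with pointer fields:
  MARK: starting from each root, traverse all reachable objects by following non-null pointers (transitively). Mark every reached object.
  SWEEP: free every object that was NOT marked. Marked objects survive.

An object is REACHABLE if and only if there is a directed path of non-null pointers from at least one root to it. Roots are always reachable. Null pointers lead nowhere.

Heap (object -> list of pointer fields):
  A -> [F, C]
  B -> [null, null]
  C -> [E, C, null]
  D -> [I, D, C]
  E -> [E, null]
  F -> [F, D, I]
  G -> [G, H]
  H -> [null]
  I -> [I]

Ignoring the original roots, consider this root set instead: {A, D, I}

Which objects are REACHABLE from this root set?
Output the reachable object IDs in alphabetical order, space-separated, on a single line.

Answer: A C D E F I

Derivation:
Roots: A D I
Mark A: refs=F C, marked=A
Mark D: refs=I D C, marked=A D
Mark I: refs=I, marked=A D I
Mark F: refs=F D I, marked=A D F I
Mark C: refs=E C null, marked=A C D F I
Mark E: refs=E null, marked=A C D E F I
Unmarked (collected): B G H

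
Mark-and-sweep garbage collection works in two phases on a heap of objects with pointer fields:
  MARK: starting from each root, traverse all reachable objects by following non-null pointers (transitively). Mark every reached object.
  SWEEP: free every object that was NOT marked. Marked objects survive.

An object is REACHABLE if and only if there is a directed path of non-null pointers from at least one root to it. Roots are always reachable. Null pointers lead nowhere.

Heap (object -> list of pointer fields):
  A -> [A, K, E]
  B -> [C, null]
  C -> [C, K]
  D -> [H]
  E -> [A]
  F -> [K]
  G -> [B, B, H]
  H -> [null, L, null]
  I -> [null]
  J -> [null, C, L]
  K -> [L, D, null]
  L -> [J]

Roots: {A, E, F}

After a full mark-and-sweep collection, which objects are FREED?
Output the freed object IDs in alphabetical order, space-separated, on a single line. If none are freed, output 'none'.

Answer: B G I

Derivation:
Roots: A E F
Mark A: refs=A K E, marked=A
Mark E: refs=A, marked=A E
Mark F: refs=K, marked=A E F
Mark K: refs=L D null, marked=A E F K
Mark L: refs=J, marked=A E F K L
Mark D: refs=H, marked=A D E F K L
Mark J: refs=null C L, marked=A D E F J K L
Mark H: refs=null L null, marked=A D E F H J K L
Mark C: refs=C K, marked=A C D E F H J K L
Unmarked (collected): B G I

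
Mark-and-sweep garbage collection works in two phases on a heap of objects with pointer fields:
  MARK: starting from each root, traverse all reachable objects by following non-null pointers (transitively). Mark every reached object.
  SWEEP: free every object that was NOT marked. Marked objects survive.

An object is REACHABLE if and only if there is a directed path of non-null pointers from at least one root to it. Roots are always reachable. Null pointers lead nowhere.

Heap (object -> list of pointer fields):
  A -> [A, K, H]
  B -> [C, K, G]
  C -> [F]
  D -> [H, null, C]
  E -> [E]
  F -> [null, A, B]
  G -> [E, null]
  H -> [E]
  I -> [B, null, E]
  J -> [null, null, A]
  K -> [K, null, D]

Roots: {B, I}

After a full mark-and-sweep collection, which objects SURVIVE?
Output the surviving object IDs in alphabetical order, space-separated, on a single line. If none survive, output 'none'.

Roots: B I
Mark B: refs=C K G, marked=B
Mark I: refs=B null E, marked=B I
Mark C: refs=F, marked=B C I
Mark K: refs=K null D, marked=B C I K
Mark G: refs=E null, marked=B C G I K
Mark E: refs=E, marked=B C E G I K
Mark F: refs=null A B, marked=B C E F G I K
Mark D: refs=H null C, marked=B C D E F G I K
Mark A: refs=A K H, marked=A B C D E F G I K
Mark H: refs=E, marked=A B C D E F G H I K
Unmarked (collected): J

Answer: A B C D E F G H I K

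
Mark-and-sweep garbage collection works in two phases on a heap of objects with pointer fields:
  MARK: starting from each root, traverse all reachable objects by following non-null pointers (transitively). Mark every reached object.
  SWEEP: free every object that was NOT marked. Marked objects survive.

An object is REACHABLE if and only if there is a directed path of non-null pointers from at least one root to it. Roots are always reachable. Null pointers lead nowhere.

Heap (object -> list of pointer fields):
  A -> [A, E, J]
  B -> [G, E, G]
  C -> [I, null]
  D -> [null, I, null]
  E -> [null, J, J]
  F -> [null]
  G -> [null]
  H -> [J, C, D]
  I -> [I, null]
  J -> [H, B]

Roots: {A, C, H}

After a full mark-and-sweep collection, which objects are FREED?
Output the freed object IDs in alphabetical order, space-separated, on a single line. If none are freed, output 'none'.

Answer: F

Derivation:
Roots: A C H
Mark A: refs=A E J, marked=A
Mark C: refs=I null, marked=A C
Mark H: refs=J C D, marked=A C H
Mark E: refs=null J J, marked=A C E H
Mark J: refs=H B, marked=A C E H J
Mark I: refs=I null, marked=A C E H I J
Mark D: refs=null I null, marked=A C D E H I J
Mark B: refs=G E G, marked=A B C D E H I J
Mark G: refs=null, marked=A B C D E G H I J
Unmarked (collected): F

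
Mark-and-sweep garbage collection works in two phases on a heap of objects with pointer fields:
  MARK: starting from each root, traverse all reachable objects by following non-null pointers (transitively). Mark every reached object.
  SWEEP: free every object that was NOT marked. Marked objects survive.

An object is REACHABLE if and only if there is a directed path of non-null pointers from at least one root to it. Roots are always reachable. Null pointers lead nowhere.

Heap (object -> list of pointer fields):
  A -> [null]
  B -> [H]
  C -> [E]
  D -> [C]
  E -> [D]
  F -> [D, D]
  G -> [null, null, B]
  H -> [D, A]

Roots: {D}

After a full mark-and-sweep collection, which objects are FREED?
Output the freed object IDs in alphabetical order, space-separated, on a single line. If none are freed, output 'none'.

Roots: D
Mark D: refs=C, marked=D
Mark C: refs=E, marked=C D
Mark E: refs=D, marked=C D E
Unmarked (collected): A B F G H

Answer: A B F G H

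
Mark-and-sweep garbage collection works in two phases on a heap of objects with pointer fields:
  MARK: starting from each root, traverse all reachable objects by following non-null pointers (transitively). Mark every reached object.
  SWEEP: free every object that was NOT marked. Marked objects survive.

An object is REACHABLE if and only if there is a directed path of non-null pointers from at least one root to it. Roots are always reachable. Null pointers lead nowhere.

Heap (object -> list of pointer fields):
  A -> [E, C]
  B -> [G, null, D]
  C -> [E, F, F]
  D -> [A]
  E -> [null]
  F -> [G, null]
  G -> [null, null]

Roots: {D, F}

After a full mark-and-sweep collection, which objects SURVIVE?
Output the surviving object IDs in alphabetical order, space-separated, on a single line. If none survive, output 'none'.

Roots: D F
Mark D: refs=A, marked=D
Mark F: refs=G null, marked=D F
Mark A: refs=E C, marked=A D F
Mark G: refs=null null, marked=A D F G
Mark E: refs=null, marked=A D E F G
Mark C: refs=E F F, marked=A C D E F G
Unmarked (collected): B

Answer: A C D E F G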